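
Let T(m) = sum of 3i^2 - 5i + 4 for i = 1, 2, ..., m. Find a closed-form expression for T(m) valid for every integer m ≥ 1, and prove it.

We claim T(m) = m(m^2 - m + 2) for all m ≥ 1.
Base step (m = 1): T(1) = 2, and the closed form gives 2. They agree.
Inductive step: assume the claim holds for m = i, so T(i) = i(i^2 - i + 2).
Then T(i+1) = T(i) + (3i^2 + i + 2) = (i(i^2 - i + 2)) + (3i^2 + i + 2).
Simplifying, T(i+1) = (i + 1)(i^2 + i + 2) = (i+1)((i+1)^2 - (i+1) + 2),
which is the closed form with m = i+1.
By induction, the statement is established for all m ≥ 1.

T(m) = m(m^2 - m + 2)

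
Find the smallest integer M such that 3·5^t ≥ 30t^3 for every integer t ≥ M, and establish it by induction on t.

M = 5

At t = 4: 1875 < 1920, so the inequality fails and M ≥ 5. We prove 3·5^t ≥ 30t^3 for all t ≥ 5.
When t = 5: 3·5^t = 9375 and 30t^3 = 3750, so 9375 ≥ 3750.
Suppose the result is true for t = r, so 3·5^r ≥ 30r^3.
Then 3·5^(r + 1) = 5·(3·5^r) ≥ 5·(30r^3).
Also, for r ≥ 5 we have 5·(30r^3) ≥ 30(r+1)^3, since 5 ≥ (1 + 1/r)^3 for all r ≥ 5.
Combining, 3·5^(r + 1) ≥ 30(r+1)^3.
Hence, by induction on t, the claim holds for every t ≥ 5.
Hence the smallest such M is 5.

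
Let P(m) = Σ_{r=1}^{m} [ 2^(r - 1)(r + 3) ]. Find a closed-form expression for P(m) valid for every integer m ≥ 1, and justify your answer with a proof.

We claim P(m) = 2^m(m + 2) - 2 for all m ≥ 1.
Base step (m = 1): P(1) = 4, and the closed form gives 4. They agree.
Inductive step: assume the claim holds for m = r, so P(r) = 2^r(r + 2) - 2.
Then P(r+1) = P(r) + (2^r(r + 4)) = (2^r(r + 2) - 2) + (2^r(r + 4)).
Simplifying, P(r+1) = 2·2^r·r + 6·2^r - 2 = 2^(r+1)((r+1) + 2) - 2,
which is the closed form with m = r+1.
This completes the induction.

P(m) = 2^m(m + 2) - 2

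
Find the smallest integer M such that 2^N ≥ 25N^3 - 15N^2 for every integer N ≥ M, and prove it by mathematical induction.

At N = 16: 65536 < 98560, so the inequality fails and M ≥ 17. We prove 2^N ≥ 25N^3 - 15N^2 for all N ≥ 17.
For the base case N = 17: 2^N = 131072 and 25N^3 - 15N^2 = 118490, so 131072 ≥ 118490.
Inductive step: suppose the statement holds for some p ≥ 17, so 2^p ≥ 25p^3 - 15p^2.
Then 2^(p + 1) = 2·(2^p) ≥ 2·(25p^3 - 15p^2).
Also, for p ≥ 17 we have 2·(25p^3 - 15p^2) ≥ 25(p+1)^3 - 15(p+1)^2, since 2·(25p^3 - 15p^2) − (25(p+1)^3 - 15(p+1)^2) = 25p^3 - 90p^2 - 45p - 10, which is nonnegative for all p ≥ 17.
Combining, 2^(p + 1) ≥ 25(p+1)^3 - 15(p+1)^2.
By induction, the statement is established for all N ≥ 17.
Hence the smallest such M is 17.

M = 17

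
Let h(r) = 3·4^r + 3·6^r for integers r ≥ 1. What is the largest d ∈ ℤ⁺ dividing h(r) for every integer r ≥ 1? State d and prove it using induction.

d = 6

Computing the first values: h(1) = 30 and h(2) = 156; gcd(30, 156) = 6, so d ≤ 6.
We prove 6 | 3·4^r + 3·6^r for all r ≥ 1 by induction on r.
Base case (r = 1): h(1) = 30 = 6·(5), so 6 | h(1).
Inductive step: suppose the statement holds for some k ≥ 1, i.e. 6 | h(k). Then
h(k+1) − 6·h(k) = (3·4^(k+1) + 3·6^(k+1)) − 6·(3·4^k + 3·6^k) = (3)·4^k·(4 − 6) = (-6)·4^k. Since 6 | h(k) by the inductive hypothesis, 6 | 6·h(k); and 6 | -6 since -6 = 6·-1. Therefore 6 | h(k+1).
Hence, by induction on r, the claim holds for every r ≥ 1.
Therefore the largest such d is 6.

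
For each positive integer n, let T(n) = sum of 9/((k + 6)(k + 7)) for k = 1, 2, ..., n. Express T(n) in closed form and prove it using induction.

T(n) = 9n/(7(n + 7))

We claim T(n) = 9n/(7(n + 7)) for all n ≥ 1.
For the base case n = 1: T(1) = 9/56, and the closed form gives 9/56. They agree.
Inductive step: suppose the statement holds for some k ≥ 1, so T(k) = 9k/(7(k + 7)).
Then T(k+1) = T(k) + (9/((k + 7)(k + 8))) = (9k/(7(k + 7))) + (9/((k + 7)(k + 8))).
Simplifying, T(k+1) = 9(k + 1)/(7(k + 8)) = 9(k+1)/(7((k+1) + 7)),
which is the closed form with n = k+1.
This completes the induction.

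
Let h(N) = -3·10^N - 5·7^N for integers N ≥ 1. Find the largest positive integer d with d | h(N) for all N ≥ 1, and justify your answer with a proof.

Computing the first values: h(1) = -65 and h(2) = -545; gcd(-65, -545) = 5, so d ≤ 5.
We prove 5 | -3·10^N - 5·7^N for all N ≥ 1 by induction on N.
When N = 1: h(1) = -65 = 5·(-13), so 5 | h(1).
Inductive step: assume the claim holds for N = m, i.e. 5 | h(m). Then
h(m+1) − 10·h(m) = (-3·10^(m+1) - 5·7^(m+1)) − 10·(-3·10^m - 5·7^m) = (-5)·7^m·(7 − 10) = (15)·7^m. Since 5 | h(m) by the inductive hypothesis, 5 | 10·h(m); and 5 | 15 since 15 = 5·3. Therefore 5 | h(m+1).
This completes the induction.
Therefore the largest such d is 5.

d = 5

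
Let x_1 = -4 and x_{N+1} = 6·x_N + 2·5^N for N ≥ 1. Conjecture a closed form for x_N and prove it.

Computing the first terms: x_1 = -4, x_2 = -14, x_3 = -34. This suggests x_N = -2·5^N + 6^N.
When N = 1: the formula gives -4 = -4 = x_1.
For the inductive step, assume it holds for an arbitrary j ≥ 1, so x_j = -2·5^j + 6^j.
Then x_{j+1} = 6·x_j + 2·5^j = 6·(-2·5^j + 6^j) + 2·5^j = -2·5^(j + 1) + 6^(j + 1),
which is the claimed formula at N = j+1.
By induction, the statement is established for all N ≥ 1.

x_N = -2·5^N + 6^N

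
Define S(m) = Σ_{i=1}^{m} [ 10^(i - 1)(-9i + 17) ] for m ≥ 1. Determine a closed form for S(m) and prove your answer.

We claim S(m) = 10^m(-m + 2) - 2 for all m ≥ 1.
Base step (m = 1): S(1) = 8, and the closed form gives 8. They agree.
Inductive step: assume the claim holds for m = i, so S(i) = 10^i(-i + 2) - 2.
Then S(i+1) = S(i) + (10^i(-9i + 8)) = (10^i(-i + 2) - 2) + (10^i(-9i + 8)).
Simplifying, S(i+1) = -10·10^i·i + 10·10^i - 2 = 10^(i+1)(-(i+1) + 2) - 2,
which is the closed form with m = i+1.
Hence, by induction on m, the claim holds for every m ≥ 1.

S(m) = 10^m(-m + 2) - 2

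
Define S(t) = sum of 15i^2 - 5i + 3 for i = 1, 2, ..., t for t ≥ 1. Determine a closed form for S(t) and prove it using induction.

We claim S(t) = t(5t^2 + 5t + 3) for all t ≥ 1.
When t = 1: S(1) = 13, and the closed form gives 13. They agree.
Inductive step: assume the claim holds for t = i, so S(i) = i(5i^2 + 5i + 3).
Then S(i+1) = S(i) + (15i^2 + 25i + 13) = (i(5i^2 + 5i + 3)) + (15i^2 + 25i + 13).
Simplifying, S(i+1) = (i + 1)(5i^2 + 15i + 13) = (i+1)(5(i+1)^2 + 5(i+1) + 3),
which is the closed form with t = i+1.
Hence, by induction on t, the claim holds for every t ≥ 1.

S(t) = t(5t^2 + 5t + 3)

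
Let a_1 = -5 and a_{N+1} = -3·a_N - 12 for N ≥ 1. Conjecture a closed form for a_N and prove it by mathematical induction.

Computing the first terms: a_1 = -5, a_2 = 3, a_3 = -21. This suggests a_N = -2(-3)^(N - 1) - 3.
For the base case N = 1: the formula gives -5 = -5 = a_1.
Suppose the result is true for N = m, so a_m = -2(-3)^(m - 1) - 3.
Then a_{m+1} = -3·a_m - 12 = -3·(-2(-3)^(m - 1) - 3) - 12 = -2(-3)^m - 3 = -2(-3)^((m+1) - 1) - 3,
which is the claimed formula at N = m+1.
Hence, by induction on N, the claim holds for every N ≥ 1.

a_N = -2(-3)^(N - 1) - 3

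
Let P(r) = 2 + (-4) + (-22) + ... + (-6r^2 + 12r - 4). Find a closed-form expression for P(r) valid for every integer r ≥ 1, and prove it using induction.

P(r) = -r(2r^2 - 3r - 1)

We claim P(r) = -r(2r^2 - 3r - 1) for all r ≥ 1.
Base step (r = 1): P(1) = 2, and the closed form gives 2. They agree.
For the inductive step, assume it holds for an arbitrary i ≥ 1, so P(i) = i(-2i^2 + 3i + 1).
Then P(i+1) = P(i) + (-6i^2 + 2) = (i(-2i^2 + 3i + 1)) + (-6i^2 + 2).
Simplifying, P(i+1) = -(i + 1)(2i^2 + i - 2) = -(i+1)(2(i+1)^2 - 3(i+1) - 1),
which is the closed form with r = i+1.
By the principle of mathematical induction, the result holds for all r ≥ 1.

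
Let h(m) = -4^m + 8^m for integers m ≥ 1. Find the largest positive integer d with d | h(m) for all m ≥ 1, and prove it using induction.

Computing the first values: h(1) = 4 and h(2) = 48; gcd(4, 48) = 4, so d ≤ 4.
We prove 4 | -4^m + 8^m for all m ≥ 1 by induction on m.
When m = 1: h(1) = 4 = 4·(1), so 4 | h(1).
For the inductive step, assume it holds for an arbitrary i ≥ 1, i.e. 4 | h(i). Then
8^{i+1} − 4^{i+1} = 8·8^i − 4·4^i = 8·(8^i − 4^i) + (4)·4^i. The first term is divisible by 4 by the inductive hypothesis, and the second term (4)·4^i is divisible by 4 since 4 | 4. Hence 4 | h(i+1).
By the principle of mathematical induction, the result holds for all m ≥ 1.
Therefore the largest such d is 4.

d = 4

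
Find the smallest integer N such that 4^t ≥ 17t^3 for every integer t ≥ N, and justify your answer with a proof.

At t = 5: 1024 < 2125, so the inequality fails and N ≥ 6. We prove 4^t ≥ 17t^3 for all t ≥ 6.
Base step (t = 6): 4^t = 4096 and 17t^3 = 3672, so 4096 ≥ 3672.
Inductive step: suppose the statement holds for some m ≥ 6, so 4^m ≥ 17m^3.
Then 4^(m + 1) = 4·(4^m) ≥ 4·(17m^3).
Also, for m ≥ 6 we have 4·(17m^3) ≥ 17(m+1)^3, since 4 ≥ (1 + 1/m)^3 for all m ≥ 6.
Combining, 4^(m + 1) ≥ 17(m+1)^3.
By the principle of mathematical induction, the result holds for all t ≥ 6.
Hence the smallest such N is 6.

N = 6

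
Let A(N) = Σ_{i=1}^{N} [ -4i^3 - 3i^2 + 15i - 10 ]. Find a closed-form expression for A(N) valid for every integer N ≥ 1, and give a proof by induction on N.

A(N) = -N(N^3 + 3N^2 - 5N + 3)

We claim A(N) = -N(N^3 + 3N^2 - 5N + 3) for all N ≥ 1.
Base case (N = 1): A(1) = -2, and the closed form gives -2. They agree.
Suppose the result is true for N = i, so A(i) = i(-i^3 - 3i^2 + 5i - 3).
Then A(i+1) = A(i) + (-4i^3 - 15i^2 - 3i - 2) = (i(-i^3 - 3i^2 + 5i - 3)) + (-4i^3 - 15i^2 - 3i - 2).
Simplifying, A(i+1) = -(i + 1)(i^3 + 6i^2 + 4i + 2) = -(i+1)((i+1)^3 + 3(i+1)^2 - 5(i+1) + 3),
which is the closed form with N = i+1.
This completes the induction.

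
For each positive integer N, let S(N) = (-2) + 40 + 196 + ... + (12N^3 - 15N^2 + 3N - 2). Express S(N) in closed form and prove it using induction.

We claim S(N) = N(3N^3 + N^2 - 3N - 3) for all N ≥ 1.
When N = 1: S(1) = -2, and the closed form gives -2. They agree.
For the inductive step, assume it holds for an arbitrary j ≥ 1, so S(j) = j(3j^3 + j^2 - 3j - 3).
Then S(j+1) = S(j) + (12j^3 + 21j^2 + 9j - 2) = (j(3j^3 + j^2 - 3j - 3)) + (12j^3 + 21j^2 + 9j - 2).
Simplifying, S(j+1) = (j + 1)(3j^3 + 10j^2 + 8j - 2) = (j+1)(3(j+1)^3 + (j+1)^2 - 3(j+1) - 3),
which is the closed form with N = j+1.
By the principle of mathematical induction, the result holds for all N ≥ 1.

S(N) = N(3N^3 + N^2 - 3N - 3)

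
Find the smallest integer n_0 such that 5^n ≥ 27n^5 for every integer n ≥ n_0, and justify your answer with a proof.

n_0 = 9

At n = 8: 390625 < 884736, so the inequality fails and n_0 ≥ 9. We prove 5^n ≥ 27n^5 for all n ≥ 9.
For the base case n = 9: 5^n = 1953125 and 27n^5 = 1594323, so 1953125 ≥ 1594323.
Inductive step: assume the claim holds for n = r, so 5^r ≥ 27r^5.
Then 5^(r + 1) = 5·(5^r) ≥ 5·(27r^5).
Also, for r ≥ 9 we have 5·(27r^5) ≥ 27(r+1)^5, since 5 ≥ (1 + 1/r)^5 for all r ≥ 9.
Combining, 5^(r + 1) ≥ 27(r+1)^5.
This completes the induction.
Hence the smallest such n_0 is 9.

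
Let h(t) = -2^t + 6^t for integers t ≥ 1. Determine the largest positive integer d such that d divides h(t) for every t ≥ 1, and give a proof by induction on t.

Computing the first values: h(1) = 4 and h(2) = 32; gcd(4, 32) = 4, so d ≤ 4.
We prove 4 | -2^t + 6^t for all t ≥ 1 by induction on t.
Base case (t = 1): h(1) = 4 = 4·(1), so 4 | h(1).
Inductive step: suppose the statement holds for some m ≥ 1, i.e. 4 | h(m). Then
6^{m+1} − 2^{m+1} = 6·6^m − 2·2^m = 6·(6^m − 2^m) + (4)·2^m. The first term is divisible by 4 by the inductive hypothesis, and the second term (4)·2^m is divisible by 4 since 4 | 4. Hence 4 | h(m+1).
This completes the induction.
Therefore the largest such d is 4.

d = 4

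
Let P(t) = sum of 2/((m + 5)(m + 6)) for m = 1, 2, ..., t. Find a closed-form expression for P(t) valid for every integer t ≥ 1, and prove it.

We claim P(t) = t/(3(t + 6)) for all t ≥ 1.
Base case (t = 1): P(1) = 1/21, and the closed form gives 1/21. They agree.
Inductive step: suppose the statement holds for some m ≥ 1, so P(m) = m/(3(m + 6)).
Then P(m+1) = P(m) + (2/((m + 6)(m + 7))) = (m/(3(m + 6))) + (2/((m + 6)(m + 7))).
Simplifying, P(m+1) = (m + 1)/(3(m + 7)) = (m+1)/(3((m+1) + 6)),
which is the closed form with t = m+1.
By induction, the statement is established for all t ≥ 1.

P(t) = t/(3(t + 6))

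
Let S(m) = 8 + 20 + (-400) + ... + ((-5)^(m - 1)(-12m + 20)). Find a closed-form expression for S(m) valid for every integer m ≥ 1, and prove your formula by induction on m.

S(m) = (-5)^m(2m - 3) + 3

We claim S(m) = (-5)^m(2m - 3) + 3 for all m ≥ 1.
For the base case m = 1: S(1) = 8, and the closed form gives 8. They agree.
For the inductive step, assume it holds for an arbitrary r ≥ 1, so S(r) = (-5)^r(2r - 3) + 3.
Then S(r+1) = S(r) + ((-5)^r(-12r + 8)) = ((-5)^r(2r - 3) + 3) + ((-5)^r(-12r + 8)).
Simplifying, S(r+1) = -10(-5)^r·r + 5(-5)^r + 3 = (-5)^(r+1)(2(r+1) - 3) + 3,
which is the closed form with m = r+1.
By the principle of mathematical induction, the result holds for all m ≥ 1.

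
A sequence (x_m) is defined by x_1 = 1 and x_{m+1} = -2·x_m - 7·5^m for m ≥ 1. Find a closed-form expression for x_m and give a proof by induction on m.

Computing the first terms: x_1 = 1, x_2 = -37, x_3 = -101. This suggests x_m = -3(-2)^m - 5^m.
Base step (m = 1): the formula gives 1 = 1 = x_1.
Suppose the result is true for m = i, so x_i = -3(-2)^i - 5^i.
Then x_{i+1} = -2·x_i - 7·5^i = -2·(-3(-2)^i - 5^i) - 7·5^i = -3(-2)^(i + 1) - 5^(i + 1),
which is the claimed formula at m = i+1.
This completes the induction.

x_m = -3(-2)^m - 5^m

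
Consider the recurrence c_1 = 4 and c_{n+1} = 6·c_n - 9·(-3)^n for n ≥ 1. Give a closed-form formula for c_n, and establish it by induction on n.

Computing the first terms: c_1 = 4, c_2 = 51, c_3 = 225. This suggests c_n = (-3)^n + 7·6^(n - 1).
For the base case n = 1: the formula gives 4 = 4 = c_1.
Suppose the result is true for n = r, so c_r = (-3)^r + 7·6^(r - 1).
Then c_{r+1} = 6·c_r - 9·(-3)^r = 6·((-3)^r + 7·6^(r - 1)) - 9·(-3)^r = (-3)^(r + 1) + 7·6^r = (-3)^(r+1) + 7·6^((r+1) - 1),
which is the claimed formula at n = r+1.
By the principle of mathematical induction, the result holds for all n ≥ 1.

c_n = (-3)^n + 7·6^(n - 1)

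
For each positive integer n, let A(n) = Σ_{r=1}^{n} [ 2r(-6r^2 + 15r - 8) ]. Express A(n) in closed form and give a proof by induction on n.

We claim A(n) = -n(n + 1)(3n^2 - 7n + 3) for all n ≥ 1.
When n = 1: A(1) = 2, and the closed form gives 2. They agree.
Inductive step: assume the claim holds for n = r, so A(r) = r(-3r^3 + 4r^2 + 4r - 3).
Then A(r+1) = A(r) + (-12r^3 - 6r^2 + 8r + 2) = (r(-3r^3 + 4r^2 + 4r - 3)) + (-12r^3 - 6r^2 + 8r + 2).
Simplifying, A(r+1) = -(r + 1)(r + 2)(3r^2 - r - 1) = -(r+1)((r+1) + 1)(3(r+1)^2 - 7(r+1) + 3),
which is the closed form with n = r+1.
By the principle of mathematical induction, the result holds for all n ≥ 1.

A(n) = -n(n + 1)(3n^2 - 7n + 3)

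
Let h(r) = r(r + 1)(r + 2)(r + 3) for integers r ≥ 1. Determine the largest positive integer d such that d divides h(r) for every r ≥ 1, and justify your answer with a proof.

Computing the first values: h(1) = 24 and h(2) = 120; gcd(24, 120) = 24, so d ≤ 24.
We prove 24 | r(r + 1)(r + 2)(r + 3) for all r ≥ 1 by induction on r.
For the base case r = 1: h(1) = 24 = 24·(1), so 24 | h(1).
Inductive step: assume the claim holds for r = k, i.e. 24 | h(k). Then
h(k+1) − h(k) = (k+1)·(k+2)·(k+3)·(k+4) − k·(k+1)·(k+2)·(k+3) = (k+1)·(k+2)·(k+3)·[(k+4) − k] = 4·(k+1)·(k+2)·(k+3). The product of 3 consecutive integers is divisible by (3)! = 6, so h(k+1) − h(k) is divisible by 4·6 = 24. By the inductive hypothesis 24 | h(k), hence 24 | h(k+1).
By the principle of mathematical induction, the result holds for all r ≥ 1.
Therefore the largest such d is 24.

d = 24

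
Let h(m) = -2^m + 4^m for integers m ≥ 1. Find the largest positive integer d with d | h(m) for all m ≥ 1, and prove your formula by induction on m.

d = 2

Computing the first values: h(1) = 2 and h(2) = 12; gcd(2, 12) = 2, so d ≤ 2.
We prove 2 | -2^m + 4^m for all m ≥ 1 by induction on m.
When m = 1: h(1) = 2 = 2·(1), so 2 | h(1).
Suppose the result is true for m = i, i.e. 2 | h(i). Then
4^{i+1} − 2^{i+1} = 4·4^i − 2·2^i = 4·(4^i − 2^i) + (2)·2^i. The first term is divisible by 2 by the inductive hypothesis, and the second term (2)·2^i is divisible by 2 since 2 | 2. Hence 2 | h(i+1).
By the principle of mathematical induction, the result holds for all m ≥ 1.
Therefore the largest such d is 2.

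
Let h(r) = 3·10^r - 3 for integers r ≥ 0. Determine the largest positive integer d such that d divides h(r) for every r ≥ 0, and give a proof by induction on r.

Computing the first values: h(0) = 0 and h(1) = 27; gcd(0, 27) = 27, so d ≤ 27.
We prove 27 | 3·10^r - 3 for all r ≥ 0 by induction on r.
Base step (r = 0): h(0) = 0 = 27·(0), so 27 | h(0).
Inductive step: suppose the statement holds for some m ≥ 0, i.e. 27 | h(m). Then
h(m+1) = 3·10^(m+1) - 3 = 10·(3·10^m - 3) + 27 = 10·h(m) + 27. The first term is divisible by 27 by the inductive hypothesis, and 27 is divisible by 27. Hence 27 | h(m+1).
This completes the induction.
Therefore the largest such d is 27.

d = 27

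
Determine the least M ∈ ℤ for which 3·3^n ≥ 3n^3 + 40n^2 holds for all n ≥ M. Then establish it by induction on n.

M = 6

At n = 5: 729 < 1375, so the inequality fails and M ≥ 6. We prove 3·3^n ≥ 3n^3 + 40n^2 for all n ≥ 6.
When n = 6: 3·3^n = 2187 and 3n^3 + 40n^2 = 2088, so 2187 ≥ 2088.
For the inductive step, assume it holds for an arbitrary j ≥ 6, so 3·3^j ≥ 3j^3 + 40j^2.
Then 3·3^(j + 1) = 3·(3·3^j) ≥ 3·(3j^3 + 40j^2).
Also, for j ≥ 6 we have 3·(3j^3 + 40j^2) ≥ 3(j+1)^3 + 40(j+1)^2, since 3·(3j^3 + 40j^2) − (3(j+1)^3 + 40(j+1)^2) = 6j^3 + 71j^2 - 89j - 43, which is nonnegative for all j ≥ 6.
Combining, 3·3^(j + 1) ≥ 3(j+1)^3 + 40(j+1)^2.
By induction, the statement is established for all n ≥ 6.
Hence the smallest such M is 6.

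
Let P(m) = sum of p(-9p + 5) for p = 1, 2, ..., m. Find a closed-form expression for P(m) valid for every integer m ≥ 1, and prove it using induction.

P(m) = -m(m + 1)(3m - 1)

We claim P(m) = -m(m + 1)(3m - 1) for all m ≥ 1.
When m = 1: P(1) = -4, and the closed form gives -4. They agree.
For the inductive step, assume it holds for an arbitrary p ≥ 1, so P(p) = p(-3p^2 - 2p + 1).
Then P(p+1) = P(p) + (-(p + 1)(9p + 4)) = (p(-3p^2 - 2p + 1)) + (-(p + 1)(9p + 4)).
Simplifying, P(p+1) = -(p + 1)(p + 2)(3p + 2) = -(p+1)((p+1) + 1)(3(p+1) - 1),
which is the closed form with m = p+1.
Hence, by induction on m, the claim holds for every m ≥ 1.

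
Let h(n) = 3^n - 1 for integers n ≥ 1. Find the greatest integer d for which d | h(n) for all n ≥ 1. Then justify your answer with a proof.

d = 2

Computing the first values: h(1) = 2 and h(2) = 8; gcd(2, 8) = 2, so d ≤ 2.
We prove 2 | 3^n - 1 for all n ≥ 1 by induction on n.
For the base case n = 1: h(1) = 2 = 2·(1), so 2 | h(1).
For the inductive step, assume it holds for an arbitrary m ≥ 1, i.e. 2 | h(m). Then
3^{m+1} − 1^{m+1} = 3·3^m − 1·1^m = 3·(3^m − 1^m) + (2)·1^m. The first term is divisible by 2 by the inductive hypothesis, and the second term (2)·1^m is divisible by 2 since 2 | 2. Hence 2 | h(m+1).
Hence, by induction on n, the claim holds for every n ≥ 1.
Therefore the largest such d is 2.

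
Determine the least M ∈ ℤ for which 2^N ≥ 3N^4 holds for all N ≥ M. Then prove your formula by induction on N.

At N = 18: 262144 < 314928, so the inequality fails and M ≥ 19. We prove 2^N ≥ 3N^4 for all N ≥ 19.
For the base case N = 19: 2^N = 524288 and 3N^4 = 390963, so 524288 ≥ 390963.
Inductive step: assume the claim holds for N = k, so 2^k ≥ 3k^4.
Then 2^(k + 1) = 2·(2^k) ≥ 2·(3k^4).
Also, for k ≥ 19 we have 2·(3k^4) ≥ 3(k+1)^4, since 2 ≥ (1 + 1/k)^4 for all k ≥ 19.
Combining, 2^(k + 1) ≥ 3(k+1)^4.
Hence, by induction on N, the claim holds for every N ≥ 19.
Hence the smallest such M is 19.

M = 19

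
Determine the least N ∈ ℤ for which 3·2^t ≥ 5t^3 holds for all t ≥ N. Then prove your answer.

N = 12

At t = 11: 6144 < 6655, so the inequality fails and N ≥ 12. We prove 3·2^t ≥ 5t^3 for all t ≥ 12.
When t = 12: 3·2^t = 12288 and 5t^3 = 8640, so 12288 ≥ 8640.
Suppose the result is true for t = p, so 3·2^p ≥ 5p^3.
Then 3·2^(p + 1) = 2·(3·2^p) ≥ 2·(5p^3).
Also, for p ≥ 12 we have 2·(5p^3) ≥ 5(p+1)^3, since 2 ≥ (1 + 1/p)^3 for all p ≥ 12.
Combining, 3·2^(p + 1) ≥ 5(p+1)^3.
This completes the induction.
Hence the smallest such N is 12.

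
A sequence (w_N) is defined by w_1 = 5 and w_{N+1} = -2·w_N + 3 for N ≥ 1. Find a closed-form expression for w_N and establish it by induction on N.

Computing the first terms: w_1 = 5, w_2 = -7, w_3 = 17. This suggests w_N = (-2)^(N + 1) + 1.
For the base case N = 1: the formula gives 5 = 5 = w_1.
For the inductive step, assume it holds for an arbitrary j ≥ 1, so w_j = (-2)^(j + 1) + 1.
Then w_{j+1} = -2·w_j + 3 = -2·((-2)^(j + 1) + 1) + 3 = (-2)^(j + 2) + 1 = (-2)^((j+1) + 1) + 1,
which is the claimed formula at N = j+1.
By the principle of mathematical induction, the result holds for all N ≥ 1.

w_N = (-2)^(N + 1) + 1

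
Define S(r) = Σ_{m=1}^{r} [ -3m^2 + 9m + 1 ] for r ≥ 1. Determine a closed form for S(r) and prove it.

S(r) = -r(r^2 - 3r - 5)

We claim S(r) = -r(r^2 - 3r - 5) for all r ≥ 1.
Base case (r = 1): S(1) = 7, and the closed form gives 7. They agree.
Inductive step: assume the claim holds for r = m, so S(m) = m(-m^2 + 3m + 5).
Then S(m+1) = S(m) + (-3m^2 + 3m + 7) = (m(-m^2 + 3m + 5)) + (-3m^2 + 3m + 7).
Simplifying, S(m+1) = -(m + 1)(m^2 - m - 7) = -(m+1)((m+1)^2 - 3(m+1) - 5),
which is the closed form with r = m+1.
Hence, by induction on r, the claim holds for every r ≥ 1.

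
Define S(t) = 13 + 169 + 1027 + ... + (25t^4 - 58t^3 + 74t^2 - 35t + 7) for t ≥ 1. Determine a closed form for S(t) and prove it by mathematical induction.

S(t) = t(5t^4 - 2t^3 + 4t^2 + 5t + 1)

We claim S(t) = t(5t^4 - 2t^3 + 4t^2 + 5t + 1) for all t ≥ 1.
For the base case t = 1: S(1) = 13, and the closed form gives 13. They agree.
Suppose the result is true for t = j, so S(j) = j(5j^4 - 2j^3 + 4j^2 + 5j + 1).
Then S(j+1) = S(j) + (25j^4 + 42j^3 + 50j^2 + 39j + 13) = (j(5j^4 - 2j^3 + 4j^2 + 5j + 1)) + (25j^4 + 42j^3 + 50j^2 + 39j + 13).
Simplifying, S(j+1) = (j + 1)(5j^4 + 18j^3 + 28j^2 + 27j + 13) = (j+1)(5(j+1)^4 - 2(j+1)^3 + 4(j+1)^2 + 5(j+1) + 1),
which is the closed form with t = j+1.
Hence, by induction on t, the claim holds for every t ≥ 1.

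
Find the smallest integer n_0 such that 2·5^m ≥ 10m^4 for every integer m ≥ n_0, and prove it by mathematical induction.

At m = 4: 1250 < 2560, so the inequality fails and n_0 ≥ 5. We prove 2·5^m ≥ 10m^4 for all m ≥ 5.
For the base case m = 5: 2·5^m = 6250 and 10m^4 = 6250, so 6250 ≥ 6250.
Inductive step: assume the claim holds for m = p, so 2·5^p ≥ 10p^4.
Then 2·5^(p + 1) = 5·(2·5^p) ≥ 5·(10p^4).
Also, for p ≥ 5 we have 5·(10p^4) ≥ 10(p+1)^4, since 5 ≥ (1 + 1/p)^4 for all p ≥ 5.
Combining, 2·5^(p + 1) ≥ 10(p+1)^4.
Hence, by induction on m, the claim holds for every m ≥ 5.
Hence the smallest such n_0 is 5.

n_0 = 5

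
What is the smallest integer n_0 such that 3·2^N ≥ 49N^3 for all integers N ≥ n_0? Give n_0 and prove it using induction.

n_0 = 17

At N = 16: 196608 < 200704, so the inequality fails and n_0 ≥ 17. We prove 3·2^N ≥ 49N^3 for all N ≥ 17.
Base step (N = 17): 3·2^N = 393216 and 49N^3 = 240737, so 393216 ≥ 240737.
Inductive step: assume the claim holds for N = p, so 3·2^p ≥ 49p^3.
Then 3·2^(p + 1) = 2·(3·2^p) ≥ 2·(49p^3).
Also, for p ≥ 17 we have 2·(49p^3) ≥ 49(p+1)^3, since 2 ≥ (1 + 1/p)^3 for all p ≥ 17.
Combining, 3·2^(p + 1) ≥ 49(p+1)^3.
By the principle of mathematical induction, the result holds for all N ≥ 17.
Hence the smallest such n_0 is 17.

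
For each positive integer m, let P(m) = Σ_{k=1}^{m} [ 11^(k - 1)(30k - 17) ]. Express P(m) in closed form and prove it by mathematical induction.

We claim P(m) = 11^m(3m - 2) + 2 for all m ≥ 1.
Base case (m = 1): P(1) = 13, and the closed form gives 13. They agree.
For the inductive step, assume it holds for an arbitrary k ≥ 1, so P(k) = 11^k(3k - 2) + 2.
Then P(k+1) = P(k) + (11^k(30k + 13)) = (11^k(3k - 2) + 2) + (11^k(30k + 13)).
Simplifying, P(k+1) = 33·11^k·k + 11·11^k + 2 = 11^(k+1)(3(k+1) - 2) + 2,
which is the closed form with m = k+1.
By induction, the statement is established for all m ≥ 1.

P(m) = 11^m(3m - 2) + 2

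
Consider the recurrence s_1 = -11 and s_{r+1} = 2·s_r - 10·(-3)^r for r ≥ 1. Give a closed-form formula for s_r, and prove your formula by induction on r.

Computing the first terms: s_1 = -11, s_2 = 8, s_3 = -74. This suggests s_r = 2(-3)^r - 5·2^(r - 1).
Base step (r = 1): the formula gives -11 = -11 = s_1.
Suppose the result is true for r = p, so s_p = 2(-3)^p - 5·2^(p - 1).
Then s_{p+1} = 2·s_p - 10·(-3)^p = 2·(2(-3)^p - 5·2^(p - 1)) - 10·(-3)^p = 2(-3)^(p + 1) - 5·2^p = 2(-3)^(p+1) - 5·2^((p+1) - 1),
which is the claimed formula at r = p+1.
Hence, by induction on r, the claim holds for every r ≥ 1.

s_r = 2(-3)^r - 5·2^(r - 1)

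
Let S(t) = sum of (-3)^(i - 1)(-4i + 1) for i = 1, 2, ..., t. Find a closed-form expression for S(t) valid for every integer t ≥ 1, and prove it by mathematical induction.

S(t) = (-3)^t·t

We claim S(t) = (-3)^t·t for all t ≥ 1.
Base step (t = 1): S(1) = -3, and the closed form gives -3. They agree.
Inductive step: assume the claim holds for t = i, so S(i) = (-3)^i·i.
Then S(i+1) = S(i) + ((-3)^i(-4i - 3)) = ((-3)^i·i) + ((-3)^i(-4i - 3)).
Simplifying, S(i+1) = (-3)^(i + 1)(i + 1) = (-3)^(i+1)·(i+1),
which is the closed form with t = i+1.
By the principle of mathematical induction, the result holds for all t ≥ 1.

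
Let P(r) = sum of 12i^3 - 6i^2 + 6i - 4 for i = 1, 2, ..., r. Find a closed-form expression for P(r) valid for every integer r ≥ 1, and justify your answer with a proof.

We claim P(r) = r(3r^3 + 4r^2 + 3r - 2) for all r ≥ 1.
When r = 1: P(1) = 8, and the closed form gives 8. They agree.
Inductive step: suppose the statement holds for some i ≥ 1, so P(i) = i(3i^3 + 4i^2 + 3i - 2).
Then P(i+1) = P(i) + (12i^3 + 30i^2 + 30i + 8) = (i(3i^3 + 4i^2 + 3i - 2)) + (12i^3 + 30i^2 + 30i + 8).
Simplifying, P(i+1) = (i + 1)(3i^3 + 13i^2 + 20i + 8) = (i+1)(3(i+1)^3 + 4(i+1)^2 + 3(i+1) - 2),
which is the closed form with r = i+1.
Hence, by induction on r, the claim holds for every r ≥ 1.

P(r) = r(3r^3 + 4r^2 + 3r - 2)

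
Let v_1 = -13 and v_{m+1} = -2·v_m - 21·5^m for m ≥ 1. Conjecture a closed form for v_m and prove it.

Computing the first terms: v_1 = -13, v_2 = -79, v_3 = -367. This suggests v_m = -(-2)^m - 3·5^m.
For the base case m = 1: the formula gives -13 = -13 = v_1.
Inductive step: assume the claim holds for m = p, so v_p = -(-2)^p - 3·5^p.
Then v_{p+1} = -2·v_p - 21·5^p = -2·(-(-2)^p - 3·5^p) - 21·5^p = -(-2)^(p + 1) - 3·5^(p + 1),
which is the claimed formula at m = p+1.
Hence, by induction on m, the claim holds for every m ≥ 1.

v_m = -(-2)^m - 3·5^m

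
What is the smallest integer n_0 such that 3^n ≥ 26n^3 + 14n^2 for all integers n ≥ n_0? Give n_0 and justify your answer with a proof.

At n = 9: 19683 < 20088, so the inequality fails and n_0 ≥ 10. We prove 3^n ≥ 26n^3 + 14n^2 for all n ≥ 10.
Base step (n = 10): 3^n = 59049 and 26n^3 + 14n^2 = 27400, so 59049 ≥ 27400.
For the inductive step, assume it holds for an arbitrary p ≥ 10, so 3^p ≥ 26p^3 + 14p^2.
Then 3^(p + 1) = 3·(3^p) ≥ 3·(26p^3 + 14p^2).
Also, for p ≥ 10 we have 3·(26p^3 + 14p^2) ≥ 26(p+1)^3 + 14(p+1)^2, since 3·(26p^3 + 14p^2) − (26(p+1)^3 + 14(p+1)^2) = 52p^3 - 50p^2 - 106p - 40, which is nonnegative for all p ≥ 10.
Combining, 3^(p + 1) ≥ 26(p+1)^3 + 14(p+1)^2.
This completes the induction.
Hence the smallest such n_0 is 10.

n_0 = 10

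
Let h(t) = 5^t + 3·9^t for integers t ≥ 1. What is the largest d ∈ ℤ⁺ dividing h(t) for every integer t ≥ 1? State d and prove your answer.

Computing the first values: h(1) = 32 and h(2) = 268; gcd(32, 268) = 4, so d ≤ 4.
We prove 4 | 5^t + 3·9^t for all t ≥ 1 by induction on t.
Base case (t = 1): h(1) = 32 = 4·(8), so 4 | h(1).
Suppose the result is true for t = m, i.e. 4 | h(m). Then
h(m+1) − 9·h(m) = (5^(m+1) + 3·9^(m+1)) − 9·(5^m + 3·9^m) = (1)·5^m·(5 − 9) = (-4)·5^m. Since 4 | h(m) by the inductive hypothesis, 4 | 9·h(m); and 4 | -4 since -4 = 4·-1. Therefore 4 | h(m+1).
Hence, by induction on t, the claim holds for every t ≥ 1.
Therefore the largest such d is 4.

d = 4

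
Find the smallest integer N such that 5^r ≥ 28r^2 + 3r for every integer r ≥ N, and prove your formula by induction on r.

At r = 3: 125 < 261, so the inequality fails and N ≥ 4. We prove 5^r ≥ 28r^2 + 3r for all r ≥ 4.
For the base case r = 4: 5^r = 625 and 28r^2 + 3r = 460, so 625 ≥ 460.
Inductive step: assume the claim holds for r = j, so 5^j ≥ 28j^2 + 3j.
Then 5^(j + 1) = 5·(5^j) ≥ 5·(28j^2 + 3j).
Also, for j ≥ 4 we have 5·(28j^2 + 3j) ≥ 28(j+1)^2 + 3(j+1), since 5·(28j^2 + 3j) − (28(j+1)^2 + 3(j+1)) = 112j^2 - 44j - 31, which is nonnegative for all j ≥ 4.
Combining, 5^(j + 1) ≥ 28(j+1)^2 + 3(j+1).
Hence, by induction on r, the claim holds for every r ≥ 4.
Hence the smallest such N is 4.

N = 4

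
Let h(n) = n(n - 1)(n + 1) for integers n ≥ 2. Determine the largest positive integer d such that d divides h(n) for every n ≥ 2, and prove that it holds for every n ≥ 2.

Computing the first values: h(2) = 6 and h(3) = 24; gcd(6, 24) = 6, so d ≤ 6.
We prove 6 | n(n - 1)(n + 1) for all n ≥ 2 by induction on n.
Base case (n = 2): h(2) = 6 = 6·(1), so 6 | h(2).
Suppose the result is true for n = i, i.e. 6 | h(i). Then
h(i+1) − h(i) = i·(i+1)·(i+2) − (i-1)·i·(i+1) = i·(i+1)·[(i+2) − (i-1)] = 3·i·(i+1). The product of 2 consecutive integers is divisible by (2)! = 2, so h(i+1) − h(i) is divisible by 3·2 = 6. By the inductive hypothesis 6 | h(i), hence 6 | h(i+1).
By induction, the statement is established for all n ≥ 2.
Therefore the largest such d is 6.

d = 6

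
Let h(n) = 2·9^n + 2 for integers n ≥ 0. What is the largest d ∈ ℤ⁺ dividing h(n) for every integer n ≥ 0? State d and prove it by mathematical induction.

d = 4

Computing the first values: h(0) = 4 and h(1) = 20; gcd(4, 20) = 4, so d ≤ 4.
We prove 4 | 2·9^n + 2 for all n ≥ 0 by induction on n.
Base case (n = 0): h(0) = 4 = 4·(1), so 4 | h(0).
Suppose the result is true for n = m, i.e. 4 | h(m). Then
h(m+1) = 2·9^(m+1) + 2 = 9·(2·9^m + 2) - 16 = 9·h(m) - 16. The first term is divisible by 4 by the inductive hypothesis, and -16 is divisible by 4. Hence 4 | h(m+1).
By induction, the statement is established for all n ≥ 0.
Therefore the largest such d is 4.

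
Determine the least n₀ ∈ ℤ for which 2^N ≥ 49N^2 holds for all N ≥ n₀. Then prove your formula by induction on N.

At N = 13: 8192 < 8281, so the inequality fails and n₀ ≥ 14. We prove 2^N ≥ 49N^2 for all N ≥ 14.
Base case (N = 14): 2^N = 16384 and 49N^2 = 9604, so 16384 ≥ 9604.
Inductive step: suppose the statement holds for some p ≥ 14, so 2^p ≥ 49p^2.
Then 2^(p + 1) = 2·(2^p) ≥ 2·(49p^2).
Also, for p ≥ 14 we have 2·(49p^2) ≥ 49(p+1)^2, since 2 ≥ (1 + 1/p)^2 for all p ≥ 14.
Combining, 2^(p + 1) ≥ 49(p+1)^2.
This completes the induction.
Hence the smallest such n₀ is 14.

n₀ = 14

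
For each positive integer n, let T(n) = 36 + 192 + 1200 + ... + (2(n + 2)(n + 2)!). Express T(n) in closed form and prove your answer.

T(n) = 2(n + 3)! - 12

We claim T(n) = 2(n + 3)! - 12 for all n ≥ 1.
Base step (n = 1): T(1) = 36, and the closed form gives 36. They agree.
For the inductive step, assume it holds for an arbitrary p ≥ 1, so T(p) = 2(p + 3)! - 12.
Then T(p+1) = T(p) + (2(p + 3)(p + 3)!) = (2(p + 3)! - 12) + (2(p + 3)(p + 3)!).
Simplifying, T(p+1) = 2((p+1) + 3)! - 12,
which is the closed form with n = p+1.
By induction, the statement is established for all n ≥ 1.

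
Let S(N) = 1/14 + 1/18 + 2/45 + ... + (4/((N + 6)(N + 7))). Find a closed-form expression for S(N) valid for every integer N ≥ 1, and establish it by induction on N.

S(N) = 4N/(7(N + 7))

We claim S(N) = 4N/(7(N + 7)) for all N ≥ 1.
Base case (N = 1): S(1) = 1/14, and the closed form gives 1/14. They agree.
Suppose the result is true for N = k, so S(k) = 4k/(7(k + 7)).
Then S(k+1) = S(k) + (4/((k + 7)(k + 8))) = (4k/(7(k + 7))) + (4/((k + 7)(k + 8))).
Simplifying, S(k+1) = 4(k + 1)/(7(k + 8)) = 4(k+1)/(7((k+1) + 7)),
which is the closed form with N = k+1.
This completes the induction.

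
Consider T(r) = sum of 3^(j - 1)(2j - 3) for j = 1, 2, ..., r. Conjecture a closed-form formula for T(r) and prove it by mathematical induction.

T(r) = 3^r(r - 2) + 2

We claim T(r) = 3^r(r - 2) + 2 for all r ≥ 1.
When r = 1: T(1) = -1, and the closed form gives -1. They agree.
Inductive step: suppose the statement holds for some j ≥ 1, so T(j) = 3^j(j - 2) + 2.
Then T(j+1) = T(j) + (3^j(2j - 1)) = (3^j(j - 2) + 2) + (3^j(2j - 1)).
Simplifying, T(j+1) = 3^(j + 1)j - 3^(j + 1) + 2 = 3^(j+1)((j+1) - 2) + 2,
which is the closed form with r = j+1.
This completes the induction.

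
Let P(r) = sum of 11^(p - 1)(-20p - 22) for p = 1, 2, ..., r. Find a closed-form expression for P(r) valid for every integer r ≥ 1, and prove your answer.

P(r) = -2·11^r(r + 1) + 2

We claim P(r) = -2·11^r(r + 1) + 2 for all r ≥ 1.
Base case (r = 1): P(1) = -42, and the closed form gives -42. They agree.
Inductive step: suppose the statement holds for some p ≥ 1, so P(p) = -2·11^p(p + 1) + 2.
Then P(p+1) = P(p) + (11^p(-20p - 42)) = (-2·11^p(p + 1) + 2) + (11^p(-20p - 42)).
Simplifying, P(p+1) = -22·11^p·p - 44·11^p + 2 = -2·11^(p+1)((p+1) + 1) + 2,
which is the closed form with r = p+1.
Hence, by induction on r, the claim holds for every r ≥ 1.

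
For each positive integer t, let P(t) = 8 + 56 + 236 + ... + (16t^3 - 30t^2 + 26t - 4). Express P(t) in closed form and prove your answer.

P(t) = 2t(2t^3 - t^2 + t + 2)

We claim P(t) = 2t(2t^3 - t^2 + t + 2) for all t ≥ 1.
Base step (t = 1): P(1) = 8, and the closed form gives 8. They agree.
Inductive step: assume the claim holds for t = k, so P(k) = 2k(2k^3 - k^2 + k + 2).
Then P(k+1) = P(k) + (16k^3 + 18k^2 + 14k + 8) = (2k(2k^3 - k^2 + k + 2)) + (16k^3 + 18k^2 + 14k + 8).
Simplifying, P(k+1) = 2(k + 1)(2k^3 + 5k^2 + 5k + 4) = 2(k+1)(2(k+1)^3 - (k+1)^2 + (k+1) + 2),
which is the closed form with t = k+1.
Hence, by induction on t, the claim holds for every t ≥ 1.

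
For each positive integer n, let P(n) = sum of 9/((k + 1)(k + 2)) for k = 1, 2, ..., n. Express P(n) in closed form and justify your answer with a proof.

P(n) = 9n/(2(n + 2))

We claim P(n) = 9n/(2(n + 2)) for all n ≥ 1.
For the base case n = 1: P(1) = 3/2, and the closed form gives 3/2. They agree.
Inductive step: assume the claim holds for n = k, so P(k) = 9k/(2(k + 2)).
Then P(k+1) = P(k) + (9/((k + 2)(k + 3))) = (9k/(2(k + 2))) + (9/((k + 2)(k + 3))).
Simplifying, P(k+1) = 9(k + 1)/(2(k + 3)) = 9(k+1)/(2((k+1) + 2)),
which is the closed form with n = k+1.
This completes the induction.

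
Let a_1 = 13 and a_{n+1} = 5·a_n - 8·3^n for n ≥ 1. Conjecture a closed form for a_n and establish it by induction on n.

Computing the first terms: a_1 = 13, a_2 = 41, a_3 = 133. This suggests a_n = 4·3^n + 5^(n - 1).
For the base case n = 1: the formula gives 13 = 13 = a_1.
For the inductive step, assume it holds for an arbitrary p ≥ 1, so a_p = 4·3^p + 5^(p - 1).
Then a_{p+1} = 5·a_p - 8·3^p = 5·(4·3^p + 5^(p - 1)) - 8·3^p = 4·3^(p + 1) + 5^p = 4·3^(p+1) + 5^((p+1) - 1),
which is the claimed formula at n = p+1.
By induction, the statement is established for all n ≥ 1.

a_n = 4·3^n + 5^(n - 1)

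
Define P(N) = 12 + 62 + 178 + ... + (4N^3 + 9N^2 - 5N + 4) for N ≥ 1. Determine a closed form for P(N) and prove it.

P(N) = N(N^3 + 5N^2 + 3N + 3)

We claim P(N) = N(N^3 + 5N^2 + 3N + 3) for all N ≥ 1.
Base step (N = 1): P(1) = 12, and the closed form gives 12. They agree.
Suppose the result is true for N = i, so P(i) = i(i^3 + 5i^2 + 3i + 3).
Then P(i+1) = P(i) + (4i^3 + 21i^2 + 25i + 12) = (i(i^3 + 5i^2 + 3i + 3)) + (4i^3 + 21i^2 + 25i + 12).
Simplifying, P(i+1) = (i + 1)(i^3 + 8i^2 + 16i + 12) = (i+1)((i+1)^3 + 5(i+1)^2 + 3(i+1) + 3),
which is the closed form with N = i+1.
Hence, by induction on N, the claim holds for every N ≥ 1.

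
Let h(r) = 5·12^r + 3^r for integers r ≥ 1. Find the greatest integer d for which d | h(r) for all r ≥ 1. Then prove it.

d = 9

Computing the first values: h(1) = 63 and h(2) = 729; gcd(63, 729) = 9, so d ≤ 9.
We prove 9 | 5·12^r + 3^r for all r ≥ 1 by induction on r.
Base case (r = 1): h(1) = 63 = 9·(7), so 9 | h(1).
Suppose the result is true for r = k, i.e. 9 | h(k). Then
h(k+1) − 12·h(k) = (5·12^(k+1) + 3^(k+1)) − 12·(5·12^k + 3^k) = (1)·3^k·(3 − 12) = (-9)·3^k. Since 9 | h(k) by the inductive hypothesis, 9 | 12·h(k); and 9 | -9 since -9 = 9·-1. Therefore 9 | h(k+1).
This completes the induction.
Therefore the largest such d is 9.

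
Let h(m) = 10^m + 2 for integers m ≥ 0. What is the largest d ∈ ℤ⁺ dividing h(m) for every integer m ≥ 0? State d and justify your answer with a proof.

d = 3

Computing the first values: h(0) = 3 and h(1) = 12; gcd(3, 12) = 3, so d ≤ 3.
We prove 3 | 10^m + 2 for all m ≥ 0 by induction on m.
When m = 0: h(0) = 3 = 3·(1), so 3 | h(0).
Inductive step: assume the claim holds for m = k, i.e. 3 | h(k). Then
h(k+1) = 10^(k+1) + 2 = 10·(10^k + 2) - 18 = 10·h(k) - 18. The first term is divisible by 3 by the inductive hypothesis, and -18 is divisible by 3. Hence 3 | h(k+1).
This completes the induction.
Therefore the largest such d is 3.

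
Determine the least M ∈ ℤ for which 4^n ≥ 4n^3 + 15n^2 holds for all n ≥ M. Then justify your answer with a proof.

At n = 4: 256 < 496, so the inequality fails and M ≥ 5. We prove 4^n ≥ 4n^3 + 15n^2 for all n ≥ 5.
For the base case n = 5: 4^n = 1024 and 4n^3 + 15n^2 = 875, so 1024 ≥ 875.
Inductive step: suppose the statement holds for some m ≥ 5, so 4^m ≥ 4m^3 + 15m^2.
Then 4^(m + 1) = 4·(4^m) ≥ 4·(4m^3 + 15m^2).
Also, for m ≥ 5 we have 4·(4m^3 + 15m^2) ≥ 4(m+1)^3 + 15(m+1)^2, since 4·(4m^3 + 15m^2) − (4(m+1)^3 + 15(m+1)^2) = 12m^3 + 33m^2 - 42m - 19, which is nonnegative for all m ≥ 5.
Combining, 4^(m + 1) ≥ 4(m+1)^3 + 15(m+1)^2.
This completes the induction.
Hence the smallest such M is 5.

M = 5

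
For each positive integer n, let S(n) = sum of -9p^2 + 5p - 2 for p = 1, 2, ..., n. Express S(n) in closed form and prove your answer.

S(n) = -n(3n^2 + 2n + 1)

We claim S(n) = -n(3n^2 + 2n + 1) for all n ≥ 1.
Base step (n = 1): S(1) = -6, and the closed form gives -6. They agree.
Suppose the result is true for n = p, so S(p) = p(-3p^2 - 2p - 1).
Then S(p+1) = S(p) + (5p - 9(p + 1)^2 + 3) = (p(-3p^2 - 2p - 1)) + (5p - 9(p + 1)^2 + 3).
Simplifying, S(p+1) = -(p + 1)(3p^2 + 8p + 6) = -(p+1)(3(p+1)^2 + 2(p+1) + 1),
which is the closed form with n = p+1.
This completes the induction.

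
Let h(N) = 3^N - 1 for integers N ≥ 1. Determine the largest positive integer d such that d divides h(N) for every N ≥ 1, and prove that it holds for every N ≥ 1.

Computing the first values: h(1) = 2 and h(2) = 8; gcd(2, 8) = 2, so d ≤ 2.
We prove 2 | 3^N - 1 for all N ≥ 1 by induction on N.
For the base case N = 1: h(1) = 2 = 2·(1), so 2 | h(1).
For the inductive step, assume it holds for an arbitrary k ≥ 1, i.e. 2 | h(k). Then
3^{k+1} − 1^{k+1} = 3·3^k − 1·1^k = 3·(3^k − 1^k) + (2)·1^k. The first term is divisible by 2 by the inductive hypothesis, and the second term (2)·1^k is divisible by 2 since 2 | 2. Hence 2 | h(k+1).
By the principle of mathematical induction, the result holds for all N ≥ 1.
Therefore the largest such d is 2.

d = 2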